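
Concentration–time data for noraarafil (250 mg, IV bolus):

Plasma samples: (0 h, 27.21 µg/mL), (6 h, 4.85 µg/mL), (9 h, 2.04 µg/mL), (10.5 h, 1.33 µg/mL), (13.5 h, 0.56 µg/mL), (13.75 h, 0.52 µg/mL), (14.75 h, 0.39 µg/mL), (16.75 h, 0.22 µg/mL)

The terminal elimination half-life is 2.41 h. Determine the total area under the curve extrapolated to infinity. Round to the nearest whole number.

Trapezoidal AUC_0→16.75:
  [0→6]: (27.21+4.85)/2 × 6 = 96.18
  [6→9]: (4.85+2.04)/2 × 3 = 10.335
  [9→10.5]: (2.04+1.33)/2 × 1.5 = 2.5275
  [10.5→13.5]: (1.33+0.56)/2 × 3 = 2.835
  [13.5→13.75]: (0.56+0.52)/2 × 0.25 = 0.135
  [13.75→14.75]: (0.52+0.39)/2 × 1 = 0.455
  [14.75→16.75]: (0.39+0.22)/2 × 2 = 0.61
  Sum = 113.0775 µg/mL·h
k_e = ln2 / t½ = 0.693147 / 2.41 = 0.2876 h^-1
Extrapolated tail: C_last / k_e = 0.22 / 0.2876 = 0.765
AUC_0→∞ = 113.0775 + 0.765 = 113.8425 µg/mL·h

AUC = 114 µg/mL·h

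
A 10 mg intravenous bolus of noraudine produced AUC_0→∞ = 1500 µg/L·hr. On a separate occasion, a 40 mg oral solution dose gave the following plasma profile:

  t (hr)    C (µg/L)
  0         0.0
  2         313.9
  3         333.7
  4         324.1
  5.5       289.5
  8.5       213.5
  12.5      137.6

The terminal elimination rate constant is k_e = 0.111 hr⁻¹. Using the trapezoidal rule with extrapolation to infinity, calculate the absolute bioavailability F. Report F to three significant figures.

Trapezoidal AUC_0→12.5 (oral solution):
  [0→2]: (0.0+313.9)/2 × 2 = 313.9
  [2→3]: (313.9+333.7)/2 × 1 = 323.8
  [3→4]: (333.7+324.1)/2 × 1 = 328.9
  [4→5.5]: (324.1+289.5)/2 × 1.5 = 460.2
  [5.5→8.5]: (289.5+213.5)/2 × 3 = 754.5
  [8.5→12.5]: (213.5+137.6)/2 × 4 = 702.2
  Sum = 2883.5 µg/L·hr
Tail: C_last/k_e = 137.6/0.111 = 1239.640
AUC_0→∞ (oral solution) = 2883.5 + 1239.640 = 4123.14 µg/L·hr
F = (AUC_ev/D_ev)/(AUC_iv/D_iv) = (4123.14/40)/(1500/10) = 103.0785/150 = 0.6872

F = 0.687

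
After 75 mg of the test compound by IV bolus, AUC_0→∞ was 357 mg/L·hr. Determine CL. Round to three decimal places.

CL = Dose_iv / AUC_0→∞
   = 75 / 357 = 0.210084 L/hr

CL = 0.210 L/hr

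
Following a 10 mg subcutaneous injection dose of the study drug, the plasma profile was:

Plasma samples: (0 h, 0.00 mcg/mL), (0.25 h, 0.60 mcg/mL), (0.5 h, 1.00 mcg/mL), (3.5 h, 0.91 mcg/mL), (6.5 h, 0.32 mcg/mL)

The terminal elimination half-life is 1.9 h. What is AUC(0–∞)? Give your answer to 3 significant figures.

Trapezoidal AUC_0→6.5:
  [0→0.25]: (0.00+0.60)/2 × 0.25 = 0.075
  [0.25→0.5]: (0.60+1.00)/2 × 0.25 = 0.2
  [0.5→3.5]: (1.00+0.91)/2 × 3 = 2.865
  [3.5→6.5]: (0.91+0.32)/2 × 3 = 1.845
  Sum = 4.985 mcg/mL·h
k_e = ln2 / t½ = 0.693147 / 1.9 = 0.3648 h^-1
Extrapolated tail: C_last / k_e = 0.32 / 0.3648 = 0.877
AUC_0→∞ = 4.985 + 0.877 = 5.862 mcg/mL·h

AUC = 5.86 mcg/mL·h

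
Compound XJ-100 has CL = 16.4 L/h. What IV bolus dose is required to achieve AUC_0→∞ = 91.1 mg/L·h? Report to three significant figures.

Dose_iv = CL × AUC_0→∞
     = 16.4 × 91.1 = 1494.04 mg

Dose = 1490 mg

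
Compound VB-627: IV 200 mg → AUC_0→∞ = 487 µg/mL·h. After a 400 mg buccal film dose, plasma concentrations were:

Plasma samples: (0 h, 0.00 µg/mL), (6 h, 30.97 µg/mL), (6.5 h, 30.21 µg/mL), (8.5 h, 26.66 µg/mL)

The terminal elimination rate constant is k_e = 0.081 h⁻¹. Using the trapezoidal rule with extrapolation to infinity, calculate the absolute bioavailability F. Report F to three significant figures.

F = 0.507

Trapezoidal AUC_0→8.5 (buccal film):
  [0→6]: (0.00+30.97)/2 × 6 = 92.91
  [6→6.5]: (30.97+30.21)/2 × 0.5 = 15.295
  [6.5→8.5]: (30.21+26.66)/2 × 2 = 56.87
  Sum = 165.075 µg/mL·h
Tail: C_last/k_e = 26.66/0.081 = 329.136
AUC_0→∞ (buccal film) = 165.075 + 329.136 = 494.211 µg/mL·h
F = (AUC_ev/D_ev)/(AUC_iv/D_iv) = (494.211/400)/(487/200) = 1.2355275/2.435 = 0.5074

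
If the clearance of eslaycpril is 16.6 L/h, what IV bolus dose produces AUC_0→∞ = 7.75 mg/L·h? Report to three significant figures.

Dose = 129 mg

Dose_iv = CL × AUC_0→∞
     = 16.6 × 7.75 = 128.65 mg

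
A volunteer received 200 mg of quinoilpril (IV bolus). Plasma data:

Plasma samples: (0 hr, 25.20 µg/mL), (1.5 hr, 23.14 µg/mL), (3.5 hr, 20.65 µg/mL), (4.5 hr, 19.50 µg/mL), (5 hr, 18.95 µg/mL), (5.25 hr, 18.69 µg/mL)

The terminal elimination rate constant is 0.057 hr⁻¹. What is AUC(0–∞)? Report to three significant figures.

AUC = 442 µg/mL·hr

Trapezoidal AUC_0→5.25:
  [0→1.5]: (25.20+23.14)/2 × 1.5 = 36.255
  [1.5→3.5]: (23.14+20.65)/2 × 2 = 43.79
  [3.5→4.5]: (20.65+19.50)/2 × 1 = 20.075
  [4.5→5]: (19.50+18.95)/2 × 0.5 = 9.6125
  [5→5.25]: (18.95+18.69)/2 × 0.25 = 4.705
  Sum = 114.4375 µg/mL·hr
Extrapolated tail: C_last / k_e = 18.69 / 0.057 = 327.895
AUC_0→∞ = 114.4375 + 327.895 = 442.3325 µg/mL·hr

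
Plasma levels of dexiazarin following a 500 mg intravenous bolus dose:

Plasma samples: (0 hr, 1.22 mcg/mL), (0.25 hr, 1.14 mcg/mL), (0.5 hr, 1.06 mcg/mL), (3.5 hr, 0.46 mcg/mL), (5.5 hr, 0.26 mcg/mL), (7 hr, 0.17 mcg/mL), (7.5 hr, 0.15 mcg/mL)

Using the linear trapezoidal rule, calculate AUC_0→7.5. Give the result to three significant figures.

AUC = 3.97 mcg/mL·hr

Trapezoidal AUC_0→7.5:
  [0→0.25]: (1.22+1.14)/2 × 0.25 = 0.295
  [0.25→0.5]: (1.14+1.06)/2 × 0.25 = 0.275
  [0.5→3.5]: (1.06+0.46)/2 × 3 = 2.28
  [3.5→5.5]: (0.46+0.26)/2 × 2 = 0.72
  [5.5→7]: (0.26+0.17)/2 × 1.5 = 0.3225
  [7→7.5]: (0.17+0.15)/2 × 0.5 = 0.08
  Sum = 3.9725 mcg/mL·hr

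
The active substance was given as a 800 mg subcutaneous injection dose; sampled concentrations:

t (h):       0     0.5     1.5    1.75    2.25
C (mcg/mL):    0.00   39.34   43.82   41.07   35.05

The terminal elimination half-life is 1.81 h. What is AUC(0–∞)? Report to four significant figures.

Trapezoidal AUC_0→2.25:
  [0→0.5]: (0.00+39.34)/2 × 0.5 = 9.835
  [0.5→1.5]: (39.34+43.82)/2 × 1 = 41.58
  [1.5→1.75]: (43.82+41.07)/2 × 0.25 = 10.61125
  [1.75→2.25]: (41.07+35.05)/2 × 0.5 = 19.03
  Sum = 81.05625 mcg/mL·h
k_e = ln2 / t½ = 0.693147 / 1.81 = 0.3830 h^-1
Extrapolated tail: C_last / k_e = 35.05 / 0.383 = 91.514
AUC_0→∞ = 81.05625 + 91.514 = 172.57025 mcg/mL·h

AUC = 172.6 mcg/mL·h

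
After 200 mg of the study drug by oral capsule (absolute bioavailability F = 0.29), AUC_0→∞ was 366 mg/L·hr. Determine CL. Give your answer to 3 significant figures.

CL = 0.158 L/hr

CL = F × Dose / AUC_0→∞
   = 0.29 × 200 / 366 = 0.15847 L/hr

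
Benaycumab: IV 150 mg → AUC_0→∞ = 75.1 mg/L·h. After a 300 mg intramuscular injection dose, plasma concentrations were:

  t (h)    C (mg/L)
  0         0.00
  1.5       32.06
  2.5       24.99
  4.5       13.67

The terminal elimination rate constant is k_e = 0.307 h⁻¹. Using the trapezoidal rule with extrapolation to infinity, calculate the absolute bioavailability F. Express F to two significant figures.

Trapezoidal AUC_0→4.5 (intramuscular injection):
  [0→1.5]: (0.00+32.06)/2 × 1.5 = 24.045
  [1.5→2.5]: (32.06+24.99)/2 × 1 = 28.525
  [2.5→4.5]: (24.99+13.67)/2 × 2 = 38.66
  Sum = 91.23 mg/L·h
Tail: C_last/k_e = 13.67/0.307 = 44.528
AUC_0→∞ (intramuscular injection) = 91.23 + 44.528 = 135.758 mg/L·h
F = (AUC_ev/D_ev)/(AUC_iv/D_iv) = (135.758/300)/(75.1/150) = 0.452527/0.500667 = 0.9038

F = 0.90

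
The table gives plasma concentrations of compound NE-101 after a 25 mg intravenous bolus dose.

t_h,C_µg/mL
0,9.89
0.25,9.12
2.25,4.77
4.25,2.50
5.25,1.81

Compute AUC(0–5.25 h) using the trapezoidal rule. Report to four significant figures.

Trapezoidal AUC_0→5.25:
  [0→0.25]: (9.89+9.12)/2 × 0.25 = 2.37625
  [0.25→2.25]: (9.12+4.77)/2 × 2 = 13.89
  [2.25→4.25]: (4.77+2.50)/2 × 2 = 7.27
  [4.25→5.25]: (2.50+1.81)/2 × 1 = 2.155
  Sum = 25.69125 µg/mL·h

AUC = 25.69 µg/mL·h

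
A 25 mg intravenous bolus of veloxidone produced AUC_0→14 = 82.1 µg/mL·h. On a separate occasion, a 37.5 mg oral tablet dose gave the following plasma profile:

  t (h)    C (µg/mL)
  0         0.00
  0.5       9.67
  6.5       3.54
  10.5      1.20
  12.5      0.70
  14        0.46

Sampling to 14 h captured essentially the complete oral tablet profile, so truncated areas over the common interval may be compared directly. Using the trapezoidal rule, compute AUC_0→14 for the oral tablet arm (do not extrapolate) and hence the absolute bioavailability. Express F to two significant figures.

F = 0.44

Trapezoidal AUC_0→14 (oral tablet):
  [0→0.5]: (0.00+9.67)/2 × 0.5 = 2.4175
  [0.5→6.5]: (9.67+3.54)/2 × 6 = 39.63
  [6.5→10.5]: (3.54+1.20)/2 × 4 = 9.48
  [10.5→12.5]: (1.20+0.70)/2 × 2 = 1.9
  [12.5→14]: (0.70+0.46)/2 × 1.5 = 0.87
  Sum = 54.2975 µg/mL·h
F = (AUC_ev/D_ev)/(AUC_iv/D_iv) = (54.2975/37.5)/(82.1/25) = 1.44793/3.284 = 0.4409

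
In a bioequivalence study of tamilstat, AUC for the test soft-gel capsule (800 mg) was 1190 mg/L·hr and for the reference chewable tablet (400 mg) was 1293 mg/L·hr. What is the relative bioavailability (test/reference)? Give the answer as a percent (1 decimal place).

F_rel = 46.0%

F_rel = (AUC_test/D_test) / (AUC_ref/D_ref)
      = (1190/800) / (1293/400)
      = 1.4875 / 3.2325 = 0.4602 = 46.02%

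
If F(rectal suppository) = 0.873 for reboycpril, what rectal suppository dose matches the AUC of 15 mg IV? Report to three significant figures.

For equal systemic exposure: F × D_ev = D_iv
D_ev = D_iv / F = 15 / 0.873 = 17.1821 mg

D_rectal = 17.2 mg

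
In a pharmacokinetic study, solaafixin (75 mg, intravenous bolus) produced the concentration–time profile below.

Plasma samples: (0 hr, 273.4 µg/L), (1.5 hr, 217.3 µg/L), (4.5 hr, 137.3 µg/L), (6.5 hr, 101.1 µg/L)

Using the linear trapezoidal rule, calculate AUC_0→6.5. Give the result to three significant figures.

AUC = 1140 µg/L·hr

Trapezoidal AUC_0→6.5:
  [0→1.5]: (273.4+217.3)/2 × 1.5 = 368.025
  [1.5→4.5]: (217.3+137.3)/2 × 3 = 531.9
  [4.5→6.5]: (137.3+101.1)/2 × 2 = 238.4
  Sum = 1138.325 µg/L·hr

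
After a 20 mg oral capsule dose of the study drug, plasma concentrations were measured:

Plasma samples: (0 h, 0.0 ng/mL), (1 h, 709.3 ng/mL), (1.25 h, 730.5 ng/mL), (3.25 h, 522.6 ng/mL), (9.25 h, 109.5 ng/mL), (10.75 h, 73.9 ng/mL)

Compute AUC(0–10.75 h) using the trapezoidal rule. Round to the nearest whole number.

AUC = 3822 ng/mL·h

Trapezoidal AUC_0→10.75:
  [0→1]: (0.0+709.3)/2 × 1 = 354.65
  [1→1.25]: (709.3+730.5)/2 × 0.25 = 179.975
  [1.25→3.25]: (730.5+522.6)/2 × 2 = 1253.1
  [3.25→9.25]: (522.6+109.5)/2 × 6 = 1896.3
  [9.25→10.75]: (109.5+73.9)/2 × 1.5 = 137.55
  Sum = 3821.575 ng/mL·h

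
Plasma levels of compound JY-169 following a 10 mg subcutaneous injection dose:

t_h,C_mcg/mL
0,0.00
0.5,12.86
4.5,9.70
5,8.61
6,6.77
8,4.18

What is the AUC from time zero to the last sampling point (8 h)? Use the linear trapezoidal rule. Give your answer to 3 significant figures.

Trapezoidal AUC_0→8:
  [0→0.5]: (0.00+12.86)/2 × 0.5 = 3.215
  [0.5→4.5]: (12.86+9.70)/2 × 4 = 45.12
  [4.5→5]: (9.70+8.61)/2 × 0.5 = 4.5775
  [5→6]: (8.61+6.77)/2 × 1 = 7.69
  [6→8]: (6.77+4.18)/2 × 2 = 10.95
  Sum = 71.5525 mcg/mL·h

AUC = 71.6 mcg/mL·h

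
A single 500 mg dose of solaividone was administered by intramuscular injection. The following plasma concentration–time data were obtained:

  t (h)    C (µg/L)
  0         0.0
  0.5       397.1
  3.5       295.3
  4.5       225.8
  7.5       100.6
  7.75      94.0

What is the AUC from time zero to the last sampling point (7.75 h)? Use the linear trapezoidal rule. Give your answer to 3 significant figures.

Trapezoidal AUC_0→7.75:
  [0→0.5]: (0.0+397.1)/2 × 0.5 = 99.275
  [0.5→3.5]: (397.1+295.3)/2 × 3 = 1038.6
  [3.5→4.5]: (295.3+225.8)/2 × 1 = 260.55
  [4.5→7.5]: (225.8+100.6)/2 × 3 = 489.6
  [7.5→7.75]: (100.6+94.0)/2 × 0.25 = 24.325
  Sum = 1912.35 µg/L·h

AUC = 1910 µg/L·h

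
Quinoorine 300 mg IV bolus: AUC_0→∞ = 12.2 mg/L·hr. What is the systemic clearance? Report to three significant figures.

CL = 24.6 L/hr

CL = Dose_iv / AUC_0→∞
   = 300 / 12.2 = 24.5902 L/hr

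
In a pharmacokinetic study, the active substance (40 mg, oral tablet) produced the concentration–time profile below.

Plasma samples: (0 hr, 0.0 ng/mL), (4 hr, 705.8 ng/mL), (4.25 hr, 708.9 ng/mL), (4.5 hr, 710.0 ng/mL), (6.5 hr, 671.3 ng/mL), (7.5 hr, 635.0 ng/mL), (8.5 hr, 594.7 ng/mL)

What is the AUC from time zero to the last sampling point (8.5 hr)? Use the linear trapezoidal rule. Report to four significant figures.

Trapezoidal AUC_0→8.5:
  [0→4]: (0.0+705.8)/2 × 4 = 1411.6
  [4→4.25]: (705.8+708.9)/2 × 0.25 = 176.8375
  [4.25→4.5]: (708.9+710.0)/2 × 0.25 = 177.3625
  [4.5→6.5]: (710.0+671.3)/2 × 2 = 1381.3
  [6.5→7.5]: (671.3+635.0)/2 × 1 = 653.15
  [7.5→8.5]: (635.0+594.7)/2 × 1 = 614.85
  Sum = 4415.1 ng/mL·hr

AUC = 4415 ng/mL·hr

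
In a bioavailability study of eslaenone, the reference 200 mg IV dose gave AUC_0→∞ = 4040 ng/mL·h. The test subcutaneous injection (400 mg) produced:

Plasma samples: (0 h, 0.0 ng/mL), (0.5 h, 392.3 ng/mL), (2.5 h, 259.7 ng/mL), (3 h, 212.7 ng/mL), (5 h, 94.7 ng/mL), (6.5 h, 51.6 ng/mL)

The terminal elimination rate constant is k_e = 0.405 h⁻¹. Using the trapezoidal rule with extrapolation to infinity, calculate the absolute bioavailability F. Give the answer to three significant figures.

Trapezoidal AUC_0→6.5 (subcutaneous injection):
  [0→0.5]: (0.0+392.3)/2 × 0.5 = 98.075
  [0.5→2.5]: (392.3+259.7)/2 × 2 = 652.0
  [2.5→3]: (259.7+212.7)/2 × 0.5 = 118.1
  [3→5]: (212.7+94.7)/2 × 2 = 307.4
  [5→6.5]: (94.7+51.6)/2 × 1.5 = 109.725
  Sum = 1285.3 ng/mL·h
Tail: C_last/k_e = 51.6/0.405 = 127.407
AUC_0→∞ (subcutaneous injection) = 1285.3 + 127.407 = 1412.707 ng/mL·h
F = (AUC_ev/D_ev)/(AUC_iv/D_iv) = (1412.707/400)/(4040/200) = 3.5317675/20.2 = 0.1748

F = 0.175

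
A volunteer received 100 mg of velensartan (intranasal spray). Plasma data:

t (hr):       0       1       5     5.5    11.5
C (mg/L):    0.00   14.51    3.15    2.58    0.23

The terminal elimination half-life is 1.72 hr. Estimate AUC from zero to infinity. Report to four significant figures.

AUC = 53.01 mg/L·hr

Trapezoidal AUC_0→11.5:
  [0→1]: (0.00+14.51)/2 × 1 = 7.255
  [1→5]: (14.51+3.15)/2 × 4 = 35.32
  [5→5.5]: (3.15+2.58)/2 × 0.5 = 1.4325
  [5.5→11.5]: (2.58+0.23)/2 × 6 = 8.43
  Sum = 52.4375 mg/L·hr
k_e = ln2 / t½ = 0.693147 / 1.72 = 0.4030 hr^-1
Extrapolated tail: C_last / k_e = 0.23 / 0.403 = 0.571
AUC_0→∞ = 52.4375 + 0.571 = 53.0085 mg/L·hr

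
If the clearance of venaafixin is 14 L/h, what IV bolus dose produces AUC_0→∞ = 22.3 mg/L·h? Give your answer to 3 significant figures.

Dose_iv = CL × AUC_0→∞
     = 14 × 22.3 = 312.2 mg

Dose = 312 mg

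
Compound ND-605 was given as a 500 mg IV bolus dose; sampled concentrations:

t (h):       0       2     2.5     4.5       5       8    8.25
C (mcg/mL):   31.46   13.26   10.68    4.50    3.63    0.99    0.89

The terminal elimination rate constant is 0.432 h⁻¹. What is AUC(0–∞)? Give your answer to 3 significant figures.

Trapezoidal AUC_0→8.25:
  [0→2]: (31.46+13.26)/2 × 2 = 44.72
  [2→2.5]: (13.26+10.68)/2 × 0.5 = 5.985
  [2.5→4.5]: (10.68+4.50)/2 × 2 = 15.18
  [4.5→5]: (4.50+3.63)/2 × 0.5 = 2.0325
  [5→8]: (3.63+0.99)/2 × 3 = 6.93
  [8→8.25]: (0.99+0.89)/2 × 0.25 = 0.235
  Sum = 75.0825 mcg/mL·h
Extrapolated tail: C_last / k_e = 0.89 / 0.432 = 2.060
AUC_0→∞ = 75.0825 + 2.060 = 77.1425 mcg/mL·h

AUC = 77.1 mcg/mL·h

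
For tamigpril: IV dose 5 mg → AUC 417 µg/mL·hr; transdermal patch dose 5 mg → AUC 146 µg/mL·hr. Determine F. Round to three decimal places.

F = (AUC_ev / D_ev) / (AUC_iv / D_iv)
  = (146/5) / (417/5)
  = 29.2 / 83.4 = 0.3501

F = 0.350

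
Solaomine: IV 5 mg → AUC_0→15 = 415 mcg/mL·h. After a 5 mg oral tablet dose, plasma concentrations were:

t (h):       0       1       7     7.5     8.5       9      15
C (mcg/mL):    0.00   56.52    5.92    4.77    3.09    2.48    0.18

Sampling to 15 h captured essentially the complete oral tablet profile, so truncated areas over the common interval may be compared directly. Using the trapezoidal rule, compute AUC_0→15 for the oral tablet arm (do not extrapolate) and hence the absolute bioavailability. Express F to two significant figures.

Trapezoidal AUC_0→15 (oral tablet):
  [0→1]: (0.00+56.52)/2 × 1 = 28.26
  [1→7]: (56.52+5.92)/2 × 6 = 187.32
  [7→7.5]: (5.92+4.77)/2 × 0.5 = 2.6725
  [7.5→8.5]: (4.77+3.09)/2 × 1 = 3.93
  [8.5→9]: (3.09+2.48)/2 × 0.5 = 1.3925
  [9→15]: (2.48+0.18)/2 × 6 = 7.98
  Sum = 231.555 mcg/mL·h
F = (AUC_ev/D_ev)/(AUC_iv/D_iv) = (231.555/5)/(415/5) = 46.311/83 = 0.5580

F = 0.56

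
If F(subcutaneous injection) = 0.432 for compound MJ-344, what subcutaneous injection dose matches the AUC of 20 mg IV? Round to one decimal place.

D_subcutaneous = 46.3 mg

For equal systemic exposure: F × D_ev = D_iv
D_ev = D_iv / F = 20 / 0.432 = 46.2963 mg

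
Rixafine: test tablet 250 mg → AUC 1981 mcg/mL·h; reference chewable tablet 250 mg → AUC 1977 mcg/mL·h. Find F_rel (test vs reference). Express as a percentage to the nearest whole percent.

F_rel = (AUC_test/D_test) / (AUC_ref/D_ref)
      = (1981/250) / (1977/250)
      = 7.924 / 7.908 = 1.0020 = 100.20%

F_rel = 100%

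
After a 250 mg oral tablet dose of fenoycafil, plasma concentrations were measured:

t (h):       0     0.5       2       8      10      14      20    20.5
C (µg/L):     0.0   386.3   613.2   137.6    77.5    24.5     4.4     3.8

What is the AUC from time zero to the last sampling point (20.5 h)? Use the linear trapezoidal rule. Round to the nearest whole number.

Trapezoidal AUC_0→20.5:
  [0→0.5]: (0.0+386.3)/2 × 0.5 = 96.575
  [0.5→2]: (386.3+613.2)/2 × 1.5 = 749.625
  [2→8]: (613.2+137.6)/2 × 6 = 2252.4
  [8→10]: (137.6+77.5)/2 × 2 = 215.1
  [10→14]: (77.5+24.5)/2 × 4 = 204.0
  [14→20]: (24.5+4.4)/2 × 6 = 86.7
  [20→20.5]: (4.4+3.8)/2 × 0.5 = 2.05
  Sum = 3606.45 µg/L·h

AUC = 3606 µg/L·h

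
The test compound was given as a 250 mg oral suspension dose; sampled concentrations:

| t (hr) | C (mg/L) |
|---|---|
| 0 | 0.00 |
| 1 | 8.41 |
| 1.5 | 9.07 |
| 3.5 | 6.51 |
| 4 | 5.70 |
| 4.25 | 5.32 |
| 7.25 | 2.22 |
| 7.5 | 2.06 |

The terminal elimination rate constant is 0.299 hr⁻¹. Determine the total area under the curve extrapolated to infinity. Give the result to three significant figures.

Trapezoidal AUC_0→7.5:
  [0→1]: (0.00+8.41)/2 × 1 = 4.205
  [1→1.5]: (8.41+9.07)/2 × 0.5 = 4.37
  [1.5→3.5]: (9.07+6.51)/2 × 2 = 15.58
  [3.5→4]: (6.51+5.70)/2 × 0.5 = 3.0525
  [4→4.25]: (5.70+5.32)/2 × 0.25 = 1.3775
  [4.25→7.25]: (5.32+2.22)/2 × 3 = 11.31
  [7.25→7.5]: (2.22+2.06)/2 × 0.25 = 0.535
  Sum = 40.43 mg/L·hr
Extrapolated tail: C_last / k_e = 2.06 / 0.299 = 6.890
AUC_0→∞ = 40.43 + 6.890 = 47.32 mg/L·hr

AUC = 47.3 mg/L·hr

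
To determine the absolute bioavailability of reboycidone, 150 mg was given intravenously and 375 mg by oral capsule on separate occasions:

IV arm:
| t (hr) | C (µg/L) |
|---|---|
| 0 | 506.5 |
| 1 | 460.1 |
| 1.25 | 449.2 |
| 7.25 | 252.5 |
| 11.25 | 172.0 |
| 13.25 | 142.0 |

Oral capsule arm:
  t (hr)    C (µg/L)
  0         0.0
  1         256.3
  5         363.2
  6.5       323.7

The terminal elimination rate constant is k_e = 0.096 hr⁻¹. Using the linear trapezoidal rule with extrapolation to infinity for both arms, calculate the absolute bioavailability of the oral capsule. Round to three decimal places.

Trapezoidal AUC_0→13.25 (IV):
  [0→1]: (506.5+460.1)/2 × 1 = 483.3
  [1→1.25]: (460.1+449.2)/2 × 0.25 = 113.6625
  [1.25→7.25]: (449.2+252.5)/2 × 6 = 2105.1
  [7.25→11.25]: (252.5+172.0)/2 × 4 = 849.0
  [11.25→13.25]: (172.0+142.0)/2 × 2 = 314.0
  Sum = 3865.0625 µg/L·hr
IV tail: 142.0/0.096 = 1479.167; AUC_iv,0→∞ = 3865.0625 + 1479.167 = 5344.2295 µg/L·hr
Trapezoidal AUC_0→6.5 (oral capsule):
  [0→1]: (0.0+256.3)/2 × 1 = 128.15
  [1→5]: (256.3+363.2)/2 × 4 = 1239.0
  [5→6.5]: (363.2+323.7)/2 × 1.5 = 515.175
  Sum = 1882.325 µg/L·hr
oral capsule tail: 323.7/0.096 = 3371.875; AUC_ev,0→∞ = 1882.325 + 3371.875 = 5254.2 µg/L·hr
F = (AUC_ev/D_ev)/(AUC_iv/D_iv) = (5254.2/375)/(5344.2295/150) = 14.0112/35.6282 = 0.3933

F = 0.393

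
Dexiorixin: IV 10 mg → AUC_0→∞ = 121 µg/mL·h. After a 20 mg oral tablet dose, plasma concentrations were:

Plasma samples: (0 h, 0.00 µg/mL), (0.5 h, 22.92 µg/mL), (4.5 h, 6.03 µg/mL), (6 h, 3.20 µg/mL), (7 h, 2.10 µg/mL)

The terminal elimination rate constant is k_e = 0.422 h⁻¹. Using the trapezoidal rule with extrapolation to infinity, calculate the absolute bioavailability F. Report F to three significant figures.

F = 0.323

Trapezoidal AUC_0→7 (oral tablet):
  [0→0.5]: (0.00+22.92)/2 × 0.5 = 5.73
  [0.5→4.5]: (22.92+6.03)/2 × 4 = 57.9
  [4.5→6]: (6.03+3.20)/2 × 1.5 = 6.9225
  [6→7]: (3.20+2.10)/2 × 1 = 2.65
  Sum = 73.2025 µg/mL·h
Tail: C_last/k_e = 2.10/0.422 = 4.976
AUC_0→∞ (oral tablet) = 73.2025 + 4.976 = 78.1785 µg/mL·h
F = (AUC_ev/D_ev)/(AUC_iv/D_iv) = (78.1785/20)/(121/10) = 3.908925/12.1 = 0.3231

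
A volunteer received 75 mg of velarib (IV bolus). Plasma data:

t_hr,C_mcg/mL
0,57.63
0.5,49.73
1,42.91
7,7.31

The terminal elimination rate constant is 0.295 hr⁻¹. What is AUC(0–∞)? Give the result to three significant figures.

Trapezoidal AUC_0→7:
  [0→0.5]: (57.63+49.73)/2 × 0.5 = 26.84
  [0.5→1]: (49.73+42.91)/2 × 0.5 = 23.16
  [1→7]: (42.91+7.31)/2 × 6 = 150.66
  Sum = 200.66 mcg/mL·hr
Extrapolated tail: C_last / k_e = 7.31 / 0.295 = 24.780
AUC_0→∞ = 200.66 + 24.780 = 225.44 mcg/mL·hr

AUC = 225 mcg/mL·hr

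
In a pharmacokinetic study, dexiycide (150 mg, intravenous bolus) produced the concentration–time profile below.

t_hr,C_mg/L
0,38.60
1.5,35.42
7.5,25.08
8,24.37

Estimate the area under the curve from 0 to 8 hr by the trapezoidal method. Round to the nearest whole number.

Trapezoidal AUC_0→8:
  [0→1.5]: (38.60+35.42)/2 × 1.5 = 55.515
  [1.5→7.5]: (35.42+25.08)/2 × 6 = 181.5
  [7.5→8]: (25.08+24.37)/2 × 0.5 = 12.3625
  Sum = 249.3775 mg/L·hr

AUC = 249 mg/L·hr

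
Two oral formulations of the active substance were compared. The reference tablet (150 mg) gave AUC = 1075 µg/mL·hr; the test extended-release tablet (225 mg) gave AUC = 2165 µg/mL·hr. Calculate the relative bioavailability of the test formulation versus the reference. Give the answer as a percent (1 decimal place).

F_rel = 134.3%

F_rel = (AUC_test/D_test) / (AUC_ref/D_ref)
      = (2165/225) / (1075/150)
      = 9.62222 / 7.16667 = 1.3426 = 134.26%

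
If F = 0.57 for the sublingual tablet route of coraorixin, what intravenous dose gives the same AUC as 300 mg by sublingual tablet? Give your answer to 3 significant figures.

Systemic exposure from an extravascular dose = F × D_ev, so the equivalent IV dose is F × D_ev.
D_iv = F × D_ev = 0.57 × 300 = 171 mg

D_iv = 171 mg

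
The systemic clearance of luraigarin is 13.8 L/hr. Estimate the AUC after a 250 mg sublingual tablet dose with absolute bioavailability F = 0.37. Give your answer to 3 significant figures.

AUC = 6.70 mg/L·hr

AUC_0→∞ = F × Dose / CL
        = 0.37 × 250 / 13.8 = 6.7029 mg/L·hr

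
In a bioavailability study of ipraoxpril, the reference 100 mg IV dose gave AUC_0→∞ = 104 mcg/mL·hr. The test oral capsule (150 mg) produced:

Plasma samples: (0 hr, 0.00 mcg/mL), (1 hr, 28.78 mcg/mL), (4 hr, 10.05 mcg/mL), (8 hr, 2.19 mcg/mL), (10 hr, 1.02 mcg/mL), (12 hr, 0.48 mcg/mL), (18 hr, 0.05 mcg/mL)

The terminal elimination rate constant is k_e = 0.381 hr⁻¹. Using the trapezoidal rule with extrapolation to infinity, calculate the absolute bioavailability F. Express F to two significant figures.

F = 0.66

Trapezoidal AUC_0→18 (oral capsule):
  [0→1]: (0.00+28.78)/2 × 1 = 14.39
  [1→4]: (28.78+10.05)/2 × 3 = 58.245
  [4→8]: (10.05+2.19)/2 × 4 = 24.48
  [8→10]: (2.19+1.02)/2 × 2 = 3.21
  [10→12]: (1.02+0.48)/2 × 2 = 1.5
  [12→18]: (0.48+0.05)/2 × 6 = 1.59
  Sum = 103.415 mcg/mL·hr
Tail: C_last/k_e = 0.05/0.381 = 0.131
AUC_0→∞ (oral capsule) = 103.415 + 0.131 = 103.546 mcg/mL·hr
F = (AUC_ev/D_ev)/(AUC_iv/D_iv) = (103.546/150)/(104/100) = 0.690307/1.04 = 0.6638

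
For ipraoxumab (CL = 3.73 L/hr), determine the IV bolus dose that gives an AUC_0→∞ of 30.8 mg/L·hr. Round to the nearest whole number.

Dose_iv = CL × AUC_0→∞
     = 3.73 × 30.8 = 114.884 mg

Dose = 115 mg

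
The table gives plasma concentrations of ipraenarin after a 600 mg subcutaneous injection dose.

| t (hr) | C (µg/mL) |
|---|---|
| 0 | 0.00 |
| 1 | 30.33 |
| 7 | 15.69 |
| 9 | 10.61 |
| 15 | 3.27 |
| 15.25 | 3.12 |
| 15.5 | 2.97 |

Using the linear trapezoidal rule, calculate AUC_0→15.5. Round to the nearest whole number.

AUC = 223 µg/mL·hr

Trapezoidal AUC_0→15.5:
  [0→1]: (0.00+30.33)/2 × 1 = 15.165
  [1→7]: (30.33+15.69)/2 × 6 = 138.06
  [7→9]: (15.69+10.61)/2 × 2 = 26.3
  [9→15]: (10.61+3.27)/2 × 6 = 41.64
  [15→15.25]: (3.27+3.12)/2 × 0.25 = 0.79875
  [15.25→15.5]: (3.12+2.97)/2 × 0.25 = 0.76125
  Sum = 222.725 µg/mL·hr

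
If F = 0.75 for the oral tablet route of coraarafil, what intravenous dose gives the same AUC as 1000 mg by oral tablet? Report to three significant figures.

D_iv = 750 mg

Systemic exposure from an extravascular dose = F × D_ev, so the equivalent IV dose is F × D_ev.
D_iv = F × D_ev = 0.75 × 1000 = 750 mg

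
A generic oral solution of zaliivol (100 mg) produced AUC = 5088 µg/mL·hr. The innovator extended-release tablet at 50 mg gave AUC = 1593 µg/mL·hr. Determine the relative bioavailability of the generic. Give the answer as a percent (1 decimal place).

F_rel = 159.7%

F_rel = (AUC_test/D_test) / (AUC_ref/D_ref)
      = (5088/100) / (1593/50)
      = 50.88 / 31.86 = 1.5970 = 159.70%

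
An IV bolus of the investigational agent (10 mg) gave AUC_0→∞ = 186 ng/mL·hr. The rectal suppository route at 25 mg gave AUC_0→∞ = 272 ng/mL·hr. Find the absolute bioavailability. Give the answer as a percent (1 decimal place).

F = (AUC_ev / D_ev) / (AUC_iv / D_iv)
  = (272/25) / (186/10)
  = 10.88 / 18.6 = 0.5849
  = 58.49%

F = 58.5%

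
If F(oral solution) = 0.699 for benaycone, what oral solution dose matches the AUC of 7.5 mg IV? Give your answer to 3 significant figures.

D_oral = 10.7 mg

For equal systemic exposure: F × D_ev = D_iv
D_ev = D_iv / F = 7.5 / 0.699 = 10.7296 mg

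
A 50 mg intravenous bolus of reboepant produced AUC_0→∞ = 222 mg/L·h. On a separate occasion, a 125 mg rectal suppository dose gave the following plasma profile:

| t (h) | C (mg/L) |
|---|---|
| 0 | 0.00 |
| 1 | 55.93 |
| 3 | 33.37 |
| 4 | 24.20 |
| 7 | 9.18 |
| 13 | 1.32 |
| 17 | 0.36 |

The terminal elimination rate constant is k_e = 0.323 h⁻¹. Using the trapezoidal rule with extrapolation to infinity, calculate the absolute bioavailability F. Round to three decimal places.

F = 0.418

Trapezoidal AUC_0→17 (rectal suppository):
  [0→1]: (0.00+55.93)/2 × 1 = 27.965
  [1→3]: (55.93+33.37)/2 × 2 = 89.3
  [3→4]: (33.37+24.20)/2 × 1 = 28.785
  [4→7]: (24.20+9.18)/2 × 3 = 50.07
  [7→13]: (9.18+1.32)/2 × 6 = 31.5
  [13→17]: (1.32+0.36)/2 × 4 = 3.36
  Sum = 230.98 mg/L·h
Tail: C_last/k_e = 0.36/0.323 = 1.115
AUC_0→∞ (rectal suppository) = 230.98 + 1.115 = 232.095 mg/L·h
F = (AUC_ev/D_ev)/(AUC_iv/D_iv) = (232.095/125)/(222/50) = 1.85676/4.44 = 0.4182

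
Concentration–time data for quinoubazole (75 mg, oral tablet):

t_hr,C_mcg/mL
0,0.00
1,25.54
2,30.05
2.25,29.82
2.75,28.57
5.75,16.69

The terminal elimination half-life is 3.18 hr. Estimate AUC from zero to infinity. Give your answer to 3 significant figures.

Trapezoidal AUC_0→5.75:
  [0→1]: (0.00+25.54)/2 × 1 = 12.77
  [1→2]: (25.54+30.05)/2 × 1 = 27.795
  [2→2.25]: (30.05+29.82)/2 × 0.25 = 7.48375
  [2.25→2.75]: (29.82+28.57)/2 × 0.5 = 14.5975
  [2.75→5.75]: (28.57+16.69)/2 × 3 = 67.89
  Sum = 130.53625 mcg/mL·hr
k_e = ln2 / t½ = 0.693147 / 3.18 = 0.2180 hr^-1
Extrapolated tail: C_last / k_e = 16.69 / 0.218 = 76.560
AUC_0→∞ = 130.53625 + 76.560 = 207.09625 mcg/mL·hr

AUC = 207 mcg/mL·hr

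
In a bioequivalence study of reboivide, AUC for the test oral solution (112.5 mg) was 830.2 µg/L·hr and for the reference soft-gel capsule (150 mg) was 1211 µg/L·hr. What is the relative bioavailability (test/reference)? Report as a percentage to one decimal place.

F_rel = 91.4%

F_rel = (AUC_test/D_test) / (AUC_ref/D_ref)
      = (830.2/112.5) / (1211/150)
      = 7.37956 / 8.07333 = 0.9141 = 91.41%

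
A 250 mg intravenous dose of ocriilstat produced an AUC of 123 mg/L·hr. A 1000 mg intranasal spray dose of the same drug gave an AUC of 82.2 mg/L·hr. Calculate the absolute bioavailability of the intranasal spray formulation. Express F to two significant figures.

F = (AUC_ev / D_ev) / (AUC_iv / D_iv)
  = (82.2/1000) / (123/250)
  = 0.0822 / 0.492 = 0.1671

F = 0.17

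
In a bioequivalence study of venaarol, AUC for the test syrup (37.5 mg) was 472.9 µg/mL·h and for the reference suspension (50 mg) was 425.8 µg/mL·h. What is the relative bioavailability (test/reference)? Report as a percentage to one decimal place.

F_rel = 148.1%

F_rel = (AUC_test/D_test) / (AUC_ref/D_ref)
      = (472.9/37.5) / (425.8/50)
      = 12.6107 / 8.516 = 1.4808 = 148.08%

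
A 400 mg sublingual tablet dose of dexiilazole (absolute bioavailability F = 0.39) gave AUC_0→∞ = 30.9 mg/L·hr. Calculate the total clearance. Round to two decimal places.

CL = F × Dose / AUC_0→∞
   = 0.39 × 400 / 30.9 = 5.04854 L/hr

CL = 5.05 L/hr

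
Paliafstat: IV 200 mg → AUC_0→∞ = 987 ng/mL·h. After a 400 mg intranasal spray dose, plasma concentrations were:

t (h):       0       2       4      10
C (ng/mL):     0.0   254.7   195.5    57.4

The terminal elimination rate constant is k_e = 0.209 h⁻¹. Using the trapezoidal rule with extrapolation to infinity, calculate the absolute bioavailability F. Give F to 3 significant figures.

F = 0.881

Trapezoidal AUC_0→10 (intranasal spray):
  [0→2]: (0.0+254.7)/2 × 2 = 254.7
  [2→4]: (254.7+195.5)/2 × 2 = 450.2
  [4→10]: (195.5+57.4)/2 × 6 = 758.7
  Sum = 1463.6 ng/mL·h
Tail: C_last/k_e = 57.4/0.209 = 274.641
AUC_0→∞ (intranasal spray) = 1463.6 + 274.641 = 1738.241 ng/mL·h
F = (AUC_ev/D_ev)/(AUC_iv/D_iv) = (1738.241/400)/(987/200) = 4.3456025/4.935 = 0.8806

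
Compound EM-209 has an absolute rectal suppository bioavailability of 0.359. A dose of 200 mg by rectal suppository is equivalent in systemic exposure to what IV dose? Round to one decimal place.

Systemic exposure from an extravascular dose = F × D_ev, so the equivalent IV dose is F × D_ev.
D_iv = F × D_ev = 0.359 × 200 = 71.8 mg

D_iv = 71.8 mg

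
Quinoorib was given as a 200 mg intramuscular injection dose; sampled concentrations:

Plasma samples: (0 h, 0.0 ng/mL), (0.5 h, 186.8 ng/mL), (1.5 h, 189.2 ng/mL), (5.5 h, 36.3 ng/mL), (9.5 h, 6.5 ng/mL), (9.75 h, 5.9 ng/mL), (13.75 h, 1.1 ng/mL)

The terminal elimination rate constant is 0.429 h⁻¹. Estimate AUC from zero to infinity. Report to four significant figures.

Trapezoidal AUC_0→13.75:
  [0→0.5]: (0.0+186.8)/2 × 0.5 = 46.7
  [0.5→1.5]: (186.8+189.2)/2 × 1 = 188.0
  [1.5→5.5]: (189.2+36.3)/2 × 4 = 451.0
  [5.5→9.5]: (36.3+6.5)/2 × 4 = 85.6
  [9.5→9.75]: (6.5+5.9)/2 × 0.25 = 1.55
  [9.75→13.75]: (5.9+1.1)/2 × 4 = 14.0
  Sum = 786.85 ng/mL·h
Extrapolated tail: C_last / k_e = 1.1 / 0.429 = 2.564
AUC_0→∞ = 786.85 + 2.564 = 789.414 ng/mL·h

AUC = 789.4 ng/mL·h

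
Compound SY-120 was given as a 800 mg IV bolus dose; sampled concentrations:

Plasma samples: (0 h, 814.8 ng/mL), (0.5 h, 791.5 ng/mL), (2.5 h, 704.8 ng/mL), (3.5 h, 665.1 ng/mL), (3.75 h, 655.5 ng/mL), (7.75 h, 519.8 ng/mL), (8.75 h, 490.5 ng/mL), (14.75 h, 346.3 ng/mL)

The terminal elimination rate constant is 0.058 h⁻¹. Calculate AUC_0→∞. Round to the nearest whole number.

AUC = 14085 ng/mL·h

Trapezoidal AUC_0→14.75:
  [0→0.5]: (814.8+791.5)/2 × 0.5 = 401.575
  [0.5→2.5]: (791.5+704.8)/2 × 2 = 1496.3
  [2.5→3.5]: (704.8+665.1)/2 × 1 = 684.95
  [3.5→3.75]: (665.1+655.5)/2 × 0.25 = 165.075
  [3.75→7.75]: (655.5+519.8)/2 × 4 = 2350.6
  [7.75→8.75]: (519.8+490.5)/2 × 1 = 505.15
  [8.75→14.75]: (490.5+346.3)/2 × 6 = 2510.4
  Sum = 8114.05 ng/mL·h
Extrapolated tail: C_last / k_e = 346.3 / 0.058 = 5970.690
AUC_0→∞ = 8114.05 + 5970.690 = 14084.74 ng/mL·h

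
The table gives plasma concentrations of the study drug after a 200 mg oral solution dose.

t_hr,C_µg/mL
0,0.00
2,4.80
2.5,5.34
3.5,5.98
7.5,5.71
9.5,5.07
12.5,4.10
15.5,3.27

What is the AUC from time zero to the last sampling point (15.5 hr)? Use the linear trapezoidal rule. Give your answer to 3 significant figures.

AUC = 72.0 µg/mL·hr

Trapezoidal AUC_0→15.5:
  [0→2]: (0.00+4.80)/2 × 2 = 4.8
  [2→2.5]: (4.80+5.34)/2 × 0.5 = 2.535
  [2.5→3.5]: (5.34+5.98)/2 × 1 = 5.66
  [3.5→7.5]: (5.98+5.71)/2 × 4 = 23.38
  [7.5→9.5]: (5.71+5.07)/2 × 2 = 10.78
  [9.5→12.5]: (5.07+4.10)/2 × 3 = 13.755
  [12.5→15.5]: (4.10+3.27)/2 × 3 = 11.055
  Sum = 71.965 µg/mL·hr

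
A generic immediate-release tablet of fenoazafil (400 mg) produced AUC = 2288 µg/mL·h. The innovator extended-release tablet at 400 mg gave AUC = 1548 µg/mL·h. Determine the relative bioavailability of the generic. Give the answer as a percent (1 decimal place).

F_rel = (AUC_test/D_test) / (AUC_ref/D_ref)
      = (2288/400) / (1548/400)
      = 5.72 / 3.87 = 1.4780 = 147.80%

F_rel = 147.8%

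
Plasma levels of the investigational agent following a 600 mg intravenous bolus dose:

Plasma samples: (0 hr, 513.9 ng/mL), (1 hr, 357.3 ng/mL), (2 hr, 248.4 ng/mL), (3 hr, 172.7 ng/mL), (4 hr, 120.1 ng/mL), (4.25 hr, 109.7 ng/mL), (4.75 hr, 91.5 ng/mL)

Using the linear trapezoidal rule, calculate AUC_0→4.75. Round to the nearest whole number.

Trapezoidal AUC_0→4.75:
  [0→1]: (513.9+357.3)/2 × 1 = 435.6
  [1→2]: (357.3+248.4)/2 × 1 = 302.85
  [2→3]: (248.4+172.7)/2 × 1 = 210.55
  [3→4]: (172.7+120.1)/2 × 1 = 146.4
  [4→4.25]: (120.1+109.7)/2 × 0.25 = 28.725
  [4.25→4.75]: (109.7+91.5)/2 × 0.5 = 50.3
  Sum = 1174.425 ng/mL·hr

AUC = 1174 ng/mL·hr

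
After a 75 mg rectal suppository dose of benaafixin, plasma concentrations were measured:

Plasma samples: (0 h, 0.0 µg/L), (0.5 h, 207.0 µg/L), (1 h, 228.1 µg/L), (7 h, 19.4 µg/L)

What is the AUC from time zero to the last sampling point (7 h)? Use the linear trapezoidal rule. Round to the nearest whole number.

AUC = 903 µg/L·h

Trapezoidal AUC_0→7:
  [0→0.5]: (0.0+207.0)/2 × 0.5 = 51.75
  [0.5→1]: (207.0+228.1)/2 × 0.5 = 108.775
  [1→7]: (228.1+19.4)/2 × 6 = 742.5
  Sum = 903.025 µg/L·h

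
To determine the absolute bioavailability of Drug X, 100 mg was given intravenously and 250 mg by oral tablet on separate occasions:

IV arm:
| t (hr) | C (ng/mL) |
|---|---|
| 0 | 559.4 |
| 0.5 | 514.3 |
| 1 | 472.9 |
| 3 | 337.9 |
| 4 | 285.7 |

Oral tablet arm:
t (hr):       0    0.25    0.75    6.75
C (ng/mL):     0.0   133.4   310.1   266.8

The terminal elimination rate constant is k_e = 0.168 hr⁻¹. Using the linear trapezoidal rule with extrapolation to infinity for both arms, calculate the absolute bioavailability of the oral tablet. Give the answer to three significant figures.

Trapezoidal AUC_0→4 (IV):
  [0→0.5]: (559.4+514.3)/2 × 0.5 = 268.425
  [0.5→1]: (514.3+472.9)/2 × 0.5 = 246.8
  [1→3]: (472.9+337.9)/2 × 2 = 810.8
  [3→4]: (337.9+285.7)/2 × 1 = 311.8
  Sum = 1637.825 ng/mL·hr
IV tail: 285.7/0.168 = 1700.595; AUC_iv,0→∞ = 1637.825 + 1700.595 = 3338.42 ng/mL·hr
Trapezoidal AUC_0→6.75 (oral tablet):
  [0→0.25]: (0.0+133.4)/2 × 0.25 = 16.675
  [0.25→0.75]: (133.4+310.1)/2 × 0.5 = 110.875
  [0.75→6.75]: (310.1+266.8)/2 × 6 = 1730.7
  Sum = 1858.25 ng/mL·hr
oral tablet tail: 266.8/0.168 = 1588.095; AUC_ev,0→∞ = 1858.25 + 1588.095 = 3446.345 ng/mL·hr
F = (AUC_ev/D_ev)/(AUC_iv/D_iv) = (3446.345/250)/(3338.42/100) = 13.78538/33.3842 = 0.4129

F = 0.413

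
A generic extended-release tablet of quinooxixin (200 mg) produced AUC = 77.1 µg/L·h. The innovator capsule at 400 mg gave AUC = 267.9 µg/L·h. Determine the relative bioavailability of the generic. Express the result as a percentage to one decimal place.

F_rel = (AUC_test/D_test) / (AUC_ref/D_ref)
      = (77.1/200) / (267.9/400)
      = 0.3855 / 0.66975 = 0.5756 = 57.56%

F_rel = 57.6%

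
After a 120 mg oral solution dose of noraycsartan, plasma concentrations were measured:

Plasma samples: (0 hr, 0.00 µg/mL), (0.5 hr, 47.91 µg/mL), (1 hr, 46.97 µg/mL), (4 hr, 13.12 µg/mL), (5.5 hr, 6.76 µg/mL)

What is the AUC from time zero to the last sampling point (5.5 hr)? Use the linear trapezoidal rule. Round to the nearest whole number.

Trapezoidal AUC_0→5.5:
  [0→0.5]: (0.00+47.91)/2 × 0.5 = 11.9775
  [0.5→1]: (47.91+46.97)/2 × 0.5 = 23.72
  [1→4]: (46.97+13.12)/2 × 3 = 90.135
  [4→5.5]: (13.12+6.76)/2 × 1.5 = 14.91
  Sum = 140.7425 µg/mL·hr

AUC = 141 µg/mL·hr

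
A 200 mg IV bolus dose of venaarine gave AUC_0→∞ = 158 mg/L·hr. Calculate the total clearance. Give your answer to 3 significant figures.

CL = Dose_iv / AUC_0→∞
   = 200 / 158 = 1.26582 L/hr

CL = 1.27 L/hr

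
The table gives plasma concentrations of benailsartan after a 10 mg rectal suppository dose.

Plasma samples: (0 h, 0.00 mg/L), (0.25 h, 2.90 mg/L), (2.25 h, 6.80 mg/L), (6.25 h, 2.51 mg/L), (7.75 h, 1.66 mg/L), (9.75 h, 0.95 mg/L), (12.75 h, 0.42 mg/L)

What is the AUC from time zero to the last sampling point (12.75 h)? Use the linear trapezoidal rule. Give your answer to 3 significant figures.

AUC = 36.5 mg/L·h

Trapezoidal AUC_0→12.75:
  [0→0.25]: (0.00+2.90)/2 × 0.25 = 0.3625
  [0.25→2.25]: (2.90+6.80)/2 × 2 = 9.7
  [2.25→6.25]: (6.80+2.51)/2 × 4 = 18.62
  [6.25→7.75]: (2.51+1.66)/2 × 1.5 = 3.1275
  [7.75→9.75]: (1.66+0.95)/2 × 2 = 2.61
  [9.75→12.75]: (0.95+0.42)/2 × 3 = 2.055
  Sum = 36.475 mg/L·h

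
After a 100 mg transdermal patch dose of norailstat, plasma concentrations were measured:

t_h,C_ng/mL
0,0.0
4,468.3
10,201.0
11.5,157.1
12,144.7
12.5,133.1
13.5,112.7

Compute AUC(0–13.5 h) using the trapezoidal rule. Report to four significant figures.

Trapezoidal AUC_0→13.5:
  [0→4]: (0.0+468.3)/2 × 4 = 936.6
  [4→10]: (468.3+201.0)/2 × 6 = 2007.9
  [10→11.5]: (201.0+157.1)/2 × 1.5 = 268.575
  [11.5→12]: (157.1+144.7)/2 × 0.5 = 75.45
  [12→12.5]: (144.7+133.1)/2 × 0.5 = 69.45
  [12.5→13.5]: (133.1+112.7)/2 × 1 = 122.9
  Sum = 3480.875 ng/mL·h

AUC = 3481 ng/mL·h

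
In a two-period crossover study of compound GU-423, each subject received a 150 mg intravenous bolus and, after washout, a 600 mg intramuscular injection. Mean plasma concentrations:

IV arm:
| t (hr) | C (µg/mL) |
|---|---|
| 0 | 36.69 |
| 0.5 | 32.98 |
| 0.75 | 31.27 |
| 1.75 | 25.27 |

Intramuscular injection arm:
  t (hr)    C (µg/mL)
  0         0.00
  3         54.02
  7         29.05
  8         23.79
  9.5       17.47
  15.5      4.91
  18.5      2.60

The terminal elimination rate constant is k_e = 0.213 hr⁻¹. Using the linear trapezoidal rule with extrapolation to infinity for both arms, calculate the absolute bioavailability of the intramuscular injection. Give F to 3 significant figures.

F = 0.573

Trapezoidal AUC_0→1.75 (IV):
  [0→0.5]: (36.69+32.98)/2 × 0.5 = 17.4175
  [0.5→0.75]: (32.98+31.27)/2 × 0.25 = 8.03125
  [0.75→1.75]: (31.27+25.27)/2 × 1 = 28.27
  Sum = 53.71875 µg/mL·hr
IV tail: 25.27/0.213 = 118.638; AUC_iv,0→∞ = 53.71875 + 118.638 = 172.35675 µg/mL·hr
Trapezoidal AUC_0→18.5 (intramuscular injection):
  [0→3]: (0.00+54.02)/2 × 3 = 81.03
  [3→7]: (54.02+29.05)/2 × 4 = 166.14
  [7→8]: (29.05+23.79)/2 × 1 = 26.42
  [8→9.5]: (23.79+17.47)/2 × 1.5 = 30.945
  [9.5→15.5]: (17.47+4.91)/2 × 6 = 67.14
  [15.5→18.5]: (4.91+2.60)/2 × 3 = 11.265
  Sum = 382.94 µg/mL·hr
intramuscular injection tail: 2.60/0.213 = 12.207; AUC_ev,0→∞ = 382.94 + 12.207 = 395.147 µg/mL·hr
F = (AUC_ev/D_ev)/(AUC_iv/D_iv) = (395.147/600)/(172.35675/150) = 0.658578/1.149045 = 0.5732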